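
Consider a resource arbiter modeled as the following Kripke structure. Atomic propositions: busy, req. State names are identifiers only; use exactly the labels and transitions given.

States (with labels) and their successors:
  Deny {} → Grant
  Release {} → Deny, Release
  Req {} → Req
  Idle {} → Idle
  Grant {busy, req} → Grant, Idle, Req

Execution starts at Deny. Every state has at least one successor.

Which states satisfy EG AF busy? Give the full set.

{Deny, Grant}

States satisfying AF busy: {Deny, Grant}.
States satisfying EG AF busy: {Deny, Grant}.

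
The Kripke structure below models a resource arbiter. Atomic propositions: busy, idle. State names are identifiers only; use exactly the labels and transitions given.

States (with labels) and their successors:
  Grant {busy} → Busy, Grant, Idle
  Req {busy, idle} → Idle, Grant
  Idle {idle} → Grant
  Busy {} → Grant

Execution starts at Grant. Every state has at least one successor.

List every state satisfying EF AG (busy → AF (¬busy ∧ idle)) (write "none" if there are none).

States satisfying AG (busy → AF (¬busy ∧ idle)): ∅.
States satisfying EF AG (busy → AF (¬busy ∧ idle)): ∅.

none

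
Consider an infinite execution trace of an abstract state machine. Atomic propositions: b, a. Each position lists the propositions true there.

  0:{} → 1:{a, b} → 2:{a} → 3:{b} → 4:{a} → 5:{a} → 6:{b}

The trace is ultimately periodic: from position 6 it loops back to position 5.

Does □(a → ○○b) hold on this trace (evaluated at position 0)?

a → ○○b must hold at every position from 0 onward. It fails at position 2, so □(a → ○○b) is false.
Positions where a holds: 1, 2, 4, 5.
Check ○○b at each: 1→ok, 2→fails, 4→ok, 5→fails.

Violated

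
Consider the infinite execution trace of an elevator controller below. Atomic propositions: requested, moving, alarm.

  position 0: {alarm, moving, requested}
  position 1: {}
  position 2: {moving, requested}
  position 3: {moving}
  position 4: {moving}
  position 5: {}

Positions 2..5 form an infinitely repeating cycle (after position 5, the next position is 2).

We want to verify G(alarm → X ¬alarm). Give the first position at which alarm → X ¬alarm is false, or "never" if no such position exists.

alarm → X ¬alarm holds at every position 0..5, and those are all the positions the trace ever visits, so the invariant G(alarm → X ¬alarm) is never violated.

never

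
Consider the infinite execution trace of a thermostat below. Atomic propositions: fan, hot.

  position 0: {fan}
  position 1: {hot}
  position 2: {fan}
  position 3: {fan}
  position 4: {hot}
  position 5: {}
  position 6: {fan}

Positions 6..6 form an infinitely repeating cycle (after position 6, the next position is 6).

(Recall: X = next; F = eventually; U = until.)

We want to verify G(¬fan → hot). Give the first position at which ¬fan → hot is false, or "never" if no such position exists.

5

Check ¬fan → hot at each position in order: 0 ✓, 1 ✓, 2 ✓, 3 ✓, 4 ✓.
At position 5 the labels are {}, so ¬fan → hot is false there. This is the first violation.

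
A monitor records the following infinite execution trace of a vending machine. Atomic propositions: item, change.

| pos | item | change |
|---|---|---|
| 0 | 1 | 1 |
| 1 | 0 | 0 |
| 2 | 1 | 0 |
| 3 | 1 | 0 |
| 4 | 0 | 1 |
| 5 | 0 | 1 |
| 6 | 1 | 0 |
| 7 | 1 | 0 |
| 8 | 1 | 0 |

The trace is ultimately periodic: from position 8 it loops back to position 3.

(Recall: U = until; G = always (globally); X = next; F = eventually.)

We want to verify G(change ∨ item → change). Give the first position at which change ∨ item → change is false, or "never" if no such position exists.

2

Check change ∨ item → change at each position in order: 0 ✓, 1 ✓.
At position 2 the labels are {item}, so change ∨ item → change is false there. This is the first violation.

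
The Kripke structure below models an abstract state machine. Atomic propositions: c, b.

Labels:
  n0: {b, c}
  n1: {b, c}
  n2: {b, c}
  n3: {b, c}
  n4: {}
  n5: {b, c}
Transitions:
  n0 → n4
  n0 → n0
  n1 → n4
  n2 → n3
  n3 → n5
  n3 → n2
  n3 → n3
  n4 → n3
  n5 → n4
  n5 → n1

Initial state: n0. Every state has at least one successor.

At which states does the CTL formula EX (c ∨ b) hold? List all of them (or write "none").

States satisfying c ∨ b: {n0, n1, n2, n3, n5}.
States satisfying EX (c ∨ b): {n0, n2, n3, n4, n5}.

{n0, n2, n3, n4, n5}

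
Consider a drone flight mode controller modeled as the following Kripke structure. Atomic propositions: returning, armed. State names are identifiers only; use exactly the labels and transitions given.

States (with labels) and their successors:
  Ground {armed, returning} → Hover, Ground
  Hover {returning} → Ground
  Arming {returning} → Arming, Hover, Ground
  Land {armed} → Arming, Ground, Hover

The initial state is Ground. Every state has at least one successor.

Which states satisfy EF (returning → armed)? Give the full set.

{Ground, Hover, Arming, Land}

States satisfying returning → armed: {Ground, Land}.
States satisfying EF (returning → armed): {Ground, Hover, Arming, Land}.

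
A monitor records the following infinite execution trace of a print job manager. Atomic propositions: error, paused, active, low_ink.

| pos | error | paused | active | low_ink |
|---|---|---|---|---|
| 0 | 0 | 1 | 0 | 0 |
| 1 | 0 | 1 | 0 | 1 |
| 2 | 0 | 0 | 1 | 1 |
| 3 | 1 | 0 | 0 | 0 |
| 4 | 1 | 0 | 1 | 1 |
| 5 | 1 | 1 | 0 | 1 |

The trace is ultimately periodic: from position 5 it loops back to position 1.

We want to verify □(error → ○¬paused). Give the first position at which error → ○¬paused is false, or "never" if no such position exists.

4

Check error → ○¬paused at each position in order: 0 ✓, 1 ✓, 2 ✓, 3 ✓.
At position 4 the labels are {active, error, low_ink} and the next position 5 has {error, low_ink, paused}, so error → ○¬paused is false there. This is the first violation.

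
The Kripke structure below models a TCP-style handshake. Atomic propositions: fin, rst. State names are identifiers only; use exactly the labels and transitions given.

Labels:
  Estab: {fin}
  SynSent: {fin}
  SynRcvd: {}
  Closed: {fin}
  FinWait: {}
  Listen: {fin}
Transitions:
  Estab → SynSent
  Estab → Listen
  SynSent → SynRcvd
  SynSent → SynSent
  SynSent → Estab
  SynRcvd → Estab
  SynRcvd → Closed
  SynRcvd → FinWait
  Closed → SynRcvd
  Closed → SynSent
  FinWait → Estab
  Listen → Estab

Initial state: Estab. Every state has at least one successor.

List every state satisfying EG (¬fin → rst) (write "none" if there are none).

{Estab, SynSent, Closed, Listen}

States satisfying ¬fin → rst: {Estab, SynSent, Closed, Listen}.
States satisfying EG (¬fin → rst): {Estab, SynSent, Closed, Listen}.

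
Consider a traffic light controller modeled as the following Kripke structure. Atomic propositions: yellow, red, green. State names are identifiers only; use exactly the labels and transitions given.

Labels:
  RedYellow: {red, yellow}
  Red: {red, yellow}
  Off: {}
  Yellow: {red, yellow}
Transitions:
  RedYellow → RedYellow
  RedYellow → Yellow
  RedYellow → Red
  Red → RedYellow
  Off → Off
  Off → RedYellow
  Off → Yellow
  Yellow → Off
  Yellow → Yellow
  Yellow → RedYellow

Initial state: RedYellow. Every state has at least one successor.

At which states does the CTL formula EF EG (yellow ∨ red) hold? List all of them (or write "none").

{RedYellow, Red, Off, Yellow}

States satisfying EG (yellow ∨ red): {RedYellow, Red, Yellow}.
States satisfying EF EG (yellow ∨ red): {RedYellow, Red, Off, Yellow}.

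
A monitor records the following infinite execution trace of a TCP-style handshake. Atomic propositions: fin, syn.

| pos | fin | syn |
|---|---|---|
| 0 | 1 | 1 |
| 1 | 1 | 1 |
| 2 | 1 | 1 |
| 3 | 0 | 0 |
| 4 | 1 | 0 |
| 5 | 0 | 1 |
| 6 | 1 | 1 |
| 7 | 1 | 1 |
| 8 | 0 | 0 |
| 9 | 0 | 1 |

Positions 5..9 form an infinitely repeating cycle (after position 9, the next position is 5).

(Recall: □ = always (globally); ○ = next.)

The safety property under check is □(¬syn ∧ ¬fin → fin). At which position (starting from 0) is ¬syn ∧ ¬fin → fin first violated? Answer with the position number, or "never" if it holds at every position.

Check ¬syn ∧ ¬fin → fin at each position in order: 0 ✓, 1 ✓, 2 ✓.
At position 3 the labels are {}, so ¬syn ∧ ¬fin → fin is false there. This is the first violation.

3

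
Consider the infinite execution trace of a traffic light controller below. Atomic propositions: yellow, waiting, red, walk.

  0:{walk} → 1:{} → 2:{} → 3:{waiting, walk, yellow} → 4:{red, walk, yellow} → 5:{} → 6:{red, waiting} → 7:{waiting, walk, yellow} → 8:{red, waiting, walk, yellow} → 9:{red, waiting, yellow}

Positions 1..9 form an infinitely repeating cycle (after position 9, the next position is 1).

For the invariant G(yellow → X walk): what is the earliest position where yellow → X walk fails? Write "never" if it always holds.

4

Check yellow → X walk at each position in order: 0 ✓, 1 ✓, 2 ✓, 3 ✓.
At position 4 the labels are {red, walk, yellow} and the next position 5 has {}, so yellow → X walk is false there. This is the first violation.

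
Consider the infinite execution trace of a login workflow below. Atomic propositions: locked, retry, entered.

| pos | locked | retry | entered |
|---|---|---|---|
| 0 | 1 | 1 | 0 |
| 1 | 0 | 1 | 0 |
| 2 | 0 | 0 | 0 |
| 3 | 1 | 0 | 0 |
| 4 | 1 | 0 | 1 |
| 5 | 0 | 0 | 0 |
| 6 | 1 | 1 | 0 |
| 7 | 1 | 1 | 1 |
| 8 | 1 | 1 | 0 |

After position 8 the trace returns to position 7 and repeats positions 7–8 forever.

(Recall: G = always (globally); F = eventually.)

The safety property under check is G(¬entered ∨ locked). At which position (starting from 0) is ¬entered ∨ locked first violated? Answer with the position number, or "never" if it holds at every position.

never

¬entered ∨ locked holds at every position 0..8, and those are all the positions the trace ever visits, so the invariant G(¬entered ∨ locked) is never violated.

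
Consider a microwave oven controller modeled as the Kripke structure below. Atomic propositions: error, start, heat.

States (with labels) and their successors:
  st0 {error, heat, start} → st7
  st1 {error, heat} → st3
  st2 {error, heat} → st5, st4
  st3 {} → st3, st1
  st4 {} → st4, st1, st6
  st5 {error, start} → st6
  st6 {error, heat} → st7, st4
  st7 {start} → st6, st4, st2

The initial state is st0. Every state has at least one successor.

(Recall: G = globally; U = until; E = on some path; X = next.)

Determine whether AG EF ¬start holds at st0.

States satisfying EF ¬start: {st0, st1, st2, st3, st4, st5, st6, st7}.
States satisfying AG EF ¬start: {st0, st1, st2, st3, st4, st5, st6, st7}.
Every state reachable from st0 satisfies EF ¬start.
st0 ∈ Sat(AG EF ¬start).

Yes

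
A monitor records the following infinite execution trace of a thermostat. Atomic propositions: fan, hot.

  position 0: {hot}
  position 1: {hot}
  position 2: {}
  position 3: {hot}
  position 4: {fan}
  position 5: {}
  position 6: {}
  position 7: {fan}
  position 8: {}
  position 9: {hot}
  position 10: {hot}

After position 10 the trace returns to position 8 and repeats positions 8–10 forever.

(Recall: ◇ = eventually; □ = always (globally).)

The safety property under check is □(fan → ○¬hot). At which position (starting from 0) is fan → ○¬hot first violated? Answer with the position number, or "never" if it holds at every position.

never

fan → ○¬hot holds at every position 0..10, and those are all the positions the trace ever visits, so the invariant □(fan → ○¬hot) is never violated.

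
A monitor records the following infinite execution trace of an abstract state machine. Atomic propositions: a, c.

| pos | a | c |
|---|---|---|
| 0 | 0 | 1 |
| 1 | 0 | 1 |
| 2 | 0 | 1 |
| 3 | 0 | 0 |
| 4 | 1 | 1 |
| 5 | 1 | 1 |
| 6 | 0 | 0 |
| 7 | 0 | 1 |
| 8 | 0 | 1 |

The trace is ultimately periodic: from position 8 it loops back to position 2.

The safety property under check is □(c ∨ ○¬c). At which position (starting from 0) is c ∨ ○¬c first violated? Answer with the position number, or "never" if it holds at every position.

Check c ∨ ○¬c at each position in order: 0 ✓, 1 ✓, 2 ✓.
At position 3 the labels are {} and the next position 4 has {a, c}, so c ∨ ○¬c is false there. This is the first violation.

3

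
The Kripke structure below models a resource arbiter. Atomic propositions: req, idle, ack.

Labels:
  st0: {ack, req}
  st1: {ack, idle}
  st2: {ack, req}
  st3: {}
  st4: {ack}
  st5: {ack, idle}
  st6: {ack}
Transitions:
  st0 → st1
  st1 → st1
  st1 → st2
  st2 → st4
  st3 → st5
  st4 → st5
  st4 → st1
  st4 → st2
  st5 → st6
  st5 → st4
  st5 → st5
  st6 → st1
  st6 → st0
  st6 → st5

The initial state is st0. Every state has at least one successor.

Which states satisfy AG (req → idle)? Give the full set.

none

States satisfying req → idle: {st1, st3, st4, st5, st6}.
States satisfying AG (req → idle): ∅.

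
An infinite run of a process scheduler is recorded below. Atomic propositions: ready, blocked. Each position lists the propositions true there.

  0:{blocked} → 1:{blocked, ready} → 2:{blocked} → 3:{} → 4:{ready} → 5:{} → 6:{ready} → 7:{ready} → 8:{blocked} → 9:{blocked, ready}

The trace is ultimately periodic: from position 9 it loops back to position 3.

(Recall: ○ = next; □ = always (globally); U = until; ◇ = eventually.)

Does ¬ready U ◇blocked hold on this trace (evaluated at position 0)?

Walking from position 0: ◇blocked first holds at position 0, and ¬ready holds at every earlier position along the way, so ¬ready U ◇blocked holds.

Holds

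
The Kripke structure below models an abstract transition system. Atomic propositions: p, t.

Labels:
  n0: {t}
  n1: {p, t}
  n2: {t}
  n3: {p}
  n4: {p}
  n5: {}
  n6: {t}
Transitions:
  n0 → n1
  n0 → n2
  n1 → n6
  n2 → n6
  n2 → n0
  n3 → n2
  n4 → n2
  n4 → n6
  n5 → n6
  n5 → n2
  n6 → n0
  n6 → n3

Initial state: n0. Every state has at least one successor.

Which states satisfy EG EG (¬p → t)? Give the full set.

States satisfying EG (¬p → t): {n0, n1, n2, n3, n4, n6}.
States satisfying EG EG (¬p → t): {n0, n1, n2, n3, n4, n6}.

{n0, n1, n2, n3, n4, n6}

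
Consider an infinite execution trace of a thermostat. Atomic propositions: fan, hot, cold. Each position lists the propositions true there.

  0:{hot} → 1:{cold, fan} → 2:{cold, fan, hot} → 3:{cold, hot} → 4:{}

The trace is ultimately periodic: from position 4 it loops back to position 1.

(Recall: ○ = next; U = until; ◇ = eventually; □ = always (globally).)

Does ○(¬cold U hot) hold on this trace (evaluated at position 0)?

The position after 0 is 1; ¬cold U hot is false there.

Violated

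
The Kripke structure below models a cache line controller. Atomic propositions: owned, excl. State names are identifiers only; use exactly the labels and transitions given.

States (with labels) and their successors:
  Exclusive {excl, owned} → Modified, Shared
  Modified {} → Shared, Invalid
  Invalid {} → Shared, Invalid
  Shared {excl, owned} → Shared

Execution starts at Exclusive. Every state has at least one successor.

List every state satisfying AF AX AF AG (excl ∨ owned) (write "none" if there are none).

States satisfying AX AF AG (excl ∨ owned): {Shared}.
States satisfying AF AX AF AG (excl ∨ owned): {Shared}.

{Shared}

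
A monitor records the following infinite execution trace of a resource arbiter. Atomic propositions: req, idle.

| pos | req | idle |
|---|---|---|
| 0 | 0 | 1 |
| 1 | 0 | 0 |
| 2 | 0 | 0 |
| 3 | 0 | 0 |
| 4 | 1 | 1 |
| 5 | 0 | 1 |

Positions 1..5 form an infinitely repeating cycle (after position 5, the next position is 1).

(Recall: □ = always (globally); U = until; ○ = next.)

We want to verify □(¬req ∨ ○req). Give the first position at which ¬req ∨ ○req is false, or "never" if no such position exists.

4

Check ¬req ∨ ○req at each position in order: 0 ✓, 1 ✓, 2 ✓, 3 ✓.
At position 4 the labels are {idle, req} and the next position 5 has {idle}, so ¬req ∨ ○req is false there. This is the first violation.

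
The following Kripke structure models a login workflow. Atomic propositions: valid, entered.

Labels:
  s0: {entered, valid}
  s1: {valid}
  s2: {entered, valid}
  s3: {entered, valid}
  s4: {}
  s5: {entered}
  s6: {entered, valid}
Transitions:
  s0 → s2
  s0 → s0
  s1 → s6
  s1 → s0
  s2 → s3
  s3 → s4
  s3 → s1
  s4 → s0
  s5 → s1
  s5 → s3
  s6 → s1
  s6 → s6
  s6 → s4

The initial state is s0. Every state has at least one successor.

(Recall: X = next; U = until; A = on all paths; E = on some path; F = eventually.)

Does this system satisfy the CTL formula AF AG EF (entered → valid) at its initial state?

States satisfying AG EF (entered → valid): {s0, s1, s2, s3, s4, s5, s6}.
States satisfying AF AG EF (entered → valid): {s0, s1, s2, s3, s4, s5, s6}.
s0 ∈ Sat(AF AG EF (entered → valid)).

Yes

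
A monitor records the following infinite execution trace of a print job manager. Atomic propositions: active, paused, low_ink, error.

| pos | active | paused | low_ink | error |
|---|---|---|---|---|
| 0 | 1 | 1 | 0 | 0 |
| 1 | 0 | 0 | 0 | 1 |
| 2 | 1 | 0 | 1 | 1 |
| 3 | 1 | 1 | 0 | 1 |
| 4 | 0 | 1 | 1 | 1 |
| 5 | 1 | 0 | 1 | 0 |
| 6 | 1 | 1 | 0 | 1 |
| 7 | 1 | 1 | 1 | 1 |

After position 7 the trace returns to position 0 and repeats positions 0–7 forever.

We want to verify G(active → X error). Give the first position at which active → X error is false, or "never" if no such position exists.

7

Check active → X error at each position in order: 0 ✓, 1 ✓, 2 ✓, 3 ✓, 4 ✓, 5 ✓, 6 ✓.
At position 7 the labels are {active, error, low_ink, paused} and the next position 0 has {active, paused}, so active → X error is false there. This is the first violation.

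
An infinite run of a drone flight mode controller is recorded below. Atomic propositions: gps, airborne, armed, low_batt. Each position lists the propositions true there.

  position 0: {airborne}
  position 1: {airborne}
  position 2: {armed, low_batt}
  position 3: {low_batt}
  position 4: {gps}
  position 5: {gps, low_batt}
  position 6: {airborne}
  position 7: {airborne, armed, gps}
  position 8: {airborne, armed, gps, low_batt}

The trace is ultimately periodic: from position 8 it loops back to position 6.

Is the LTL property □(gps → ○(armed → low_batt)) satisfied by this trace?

gps → ○(armed → low_batt) holds at every position 0..8, and those are all positions ever visited, so □(gps → ○(armed → low_batt)) holds.
Positions where gps holds: 4, 5, 7, 8.
Check ○(armed → low_batt) at each: 4→ok, 5→ok, 7→ok, 8→ok.

Satisfied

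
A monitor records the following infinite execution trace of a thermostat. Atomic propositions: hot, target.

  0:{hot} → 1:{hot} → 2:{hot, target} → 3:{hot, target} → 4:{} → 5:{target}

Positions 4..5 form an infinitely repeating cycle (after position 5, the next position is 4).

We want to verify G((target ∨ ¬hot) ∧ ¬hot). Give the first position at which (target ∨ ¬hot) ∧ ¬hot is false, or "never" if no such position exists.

0

At position 0 the labels are {hot}, so (target ∨ ¬hot) ∧ ¬hot is false there. This is the first violation.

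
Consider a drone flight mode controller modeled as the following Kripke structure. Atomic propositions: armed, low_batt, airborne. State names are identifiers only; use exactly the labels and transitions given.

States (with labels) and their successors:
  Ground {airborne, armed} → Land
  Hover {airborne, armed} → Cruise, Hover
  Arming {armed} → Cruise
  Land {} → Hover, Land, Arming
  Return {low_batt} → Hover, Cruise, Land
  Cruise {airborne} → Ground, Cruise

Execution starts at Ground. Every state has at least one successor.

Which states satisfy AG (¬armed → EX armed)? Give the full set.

{Ground, Hover, Arming, Land, Return, Cruise}

States satisfying ¬armed → EX armed: {Ground, Hover, Arming, Land, Return, Cruise}.
States satisfying AG (¬armed → EX armed): {Ground, Hover, Arming, Land, Return, Cruise}.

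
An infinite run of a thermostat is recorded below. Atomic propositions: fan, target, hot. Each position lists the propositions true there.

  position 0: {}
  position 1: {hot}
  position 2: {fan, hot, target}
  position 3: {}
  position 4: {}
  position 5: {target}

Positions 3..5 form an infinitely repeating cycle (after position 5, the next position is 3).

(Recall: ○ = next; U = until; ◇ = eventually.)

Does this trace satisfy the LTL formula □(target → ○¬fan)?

Holds

target → ○¬fan holds at every position 0..5, and those are all positions ever visited, so □(target → ○¬fan) holds.
Positions where target holds: 2, 5.
Check ○¬fan at each: 2→ok, 5→ok.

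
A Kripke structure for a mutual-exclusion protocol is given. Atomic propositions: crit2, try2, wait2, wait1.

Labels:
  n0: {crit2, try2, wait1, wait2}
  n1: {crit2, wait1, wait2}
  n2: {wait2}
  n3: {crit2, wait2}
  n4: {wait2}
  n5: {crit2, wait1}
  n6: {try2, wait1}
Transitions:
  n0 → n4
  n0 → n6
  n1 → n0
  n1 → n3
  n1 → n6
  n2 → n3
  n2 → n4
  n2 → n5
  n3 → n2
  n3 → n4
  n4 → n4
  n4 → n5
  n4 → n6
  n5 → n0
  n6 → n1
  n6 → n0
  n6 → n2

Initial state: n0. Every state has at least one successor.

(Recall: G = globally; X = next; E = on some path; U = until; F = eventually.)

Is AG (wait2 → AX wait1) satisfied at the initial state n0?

States satisfying wait2 → AX wait1: {n5, n6}.
States satisfying AG (wait2 → AX wait1): ∅.
n0 is reachable from n0 and violates wait2 → AX wait1, so AG fails at n0.
n0 ∉ Sat(AG (wait2 → AX wait1)).

No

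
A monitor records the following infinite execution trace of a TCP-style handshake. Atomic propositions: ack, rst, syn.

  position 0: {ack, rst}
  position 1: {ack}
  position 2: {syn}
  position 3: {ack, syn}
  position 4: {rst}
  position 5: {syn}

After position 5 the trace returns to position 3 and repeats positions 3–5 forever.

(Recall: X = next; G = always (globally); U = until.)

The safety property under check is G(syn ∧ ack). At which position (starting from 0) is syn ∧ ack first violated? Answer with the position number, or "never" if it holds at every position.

0

At position 0 the labels are {ack, rst}, so syn ∧ ack is false there. This is the first violation.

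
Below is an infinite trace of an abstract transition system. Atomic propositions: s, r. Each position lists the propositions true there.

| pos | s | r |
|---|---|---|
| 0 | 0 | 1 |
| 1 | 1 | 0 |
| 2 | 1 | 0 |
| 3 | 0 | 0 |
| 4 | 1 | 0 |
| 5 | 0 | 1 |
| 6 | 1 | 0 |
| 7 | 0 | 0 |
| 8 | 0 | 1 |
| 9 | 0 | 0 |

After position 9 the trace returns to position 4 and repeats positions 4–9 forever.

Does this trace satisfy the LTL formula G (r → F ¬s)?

r → F ¬s holds at every position 0..9, and those are all positions ever visited, so G (r → F ¬s) holds.
Positions where r holds: 0, 5, 8.
Check F ¬s at each: 0→ok, 5→ok, 8→ok.

Satisfied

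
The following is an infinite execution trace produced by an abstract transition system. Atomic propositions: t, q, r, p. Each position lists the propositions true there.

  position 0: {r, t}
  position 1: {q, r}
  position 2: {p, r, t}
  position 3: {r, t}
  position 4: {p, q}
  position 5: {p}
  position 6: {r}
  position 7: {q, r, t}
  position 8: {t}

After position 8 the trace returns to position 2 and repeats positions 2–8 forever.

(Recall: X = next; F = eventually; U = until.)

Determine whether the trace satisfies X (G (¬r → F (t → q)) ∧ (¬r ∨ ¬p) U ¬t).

The position after 0 is 1; G (¬r → F (t → q)) ∧ (¬r ∨ ¬p) U ¬t is true there.

Holds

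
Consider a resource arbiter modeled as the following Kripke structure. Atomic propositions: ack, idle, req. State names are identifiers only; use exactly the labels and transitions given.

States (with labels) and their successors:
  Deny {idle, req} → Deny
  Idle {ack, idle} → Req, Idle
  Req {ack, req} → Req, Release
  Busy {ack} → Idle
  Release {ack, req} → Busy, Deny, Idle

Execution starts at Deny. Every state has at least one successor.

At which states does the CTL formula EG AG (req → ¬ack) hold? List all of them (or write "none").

States satisfying AG (req → ¬ack): {Deny}.
States satisfying EG AG (req → ¬ack): {Deny}.

{Deny}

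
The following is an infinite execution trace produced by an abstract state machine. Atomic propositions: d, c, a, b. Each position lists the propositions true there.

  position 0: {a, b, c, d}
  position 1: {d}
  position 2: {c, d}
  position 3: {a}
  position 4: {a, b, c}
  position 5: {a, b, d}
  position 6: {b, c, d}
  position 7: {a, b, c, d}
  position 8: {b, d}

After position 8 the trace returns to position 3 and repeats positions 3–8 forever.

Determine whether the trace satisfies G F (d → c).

F (d → c) holds at every position 0..8, and those are all positions ever visited, so G F (d → c) holds.

Satisfied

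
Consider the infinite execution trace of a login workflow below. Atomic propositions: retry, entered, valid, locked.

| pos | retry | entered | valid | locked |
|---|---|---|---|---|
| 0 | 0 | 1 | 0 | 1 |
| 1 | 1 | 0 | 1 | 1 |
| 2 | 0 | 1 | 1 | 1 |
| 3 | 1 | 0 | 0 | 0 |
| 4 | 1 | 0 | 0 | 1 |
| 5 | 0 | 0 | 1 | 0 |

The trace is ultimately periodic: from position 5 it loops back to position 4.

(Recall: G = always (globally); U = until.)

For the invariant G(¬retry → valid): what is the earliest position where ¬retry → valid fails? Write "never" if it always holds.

At position 0 the labels are {entered, locked}, so ¬retry → valid is false there. This is the first violation.

0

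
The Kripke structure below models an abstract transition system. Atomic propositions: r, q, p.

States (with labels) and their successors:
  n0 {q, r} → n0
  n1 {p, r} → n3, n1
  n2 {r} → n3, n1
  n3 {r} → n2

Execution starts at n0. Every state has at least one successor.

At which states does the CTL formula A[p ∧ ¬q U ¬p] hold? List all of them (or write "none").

States satisfying p ∧ ¬q: {n1}.
States satisfying ¬p: {n0, n2, n3}.
States satisfying A[p ∧ ¬q U ¬p]: {n0, n2, n3}.

{n0, n2, n3}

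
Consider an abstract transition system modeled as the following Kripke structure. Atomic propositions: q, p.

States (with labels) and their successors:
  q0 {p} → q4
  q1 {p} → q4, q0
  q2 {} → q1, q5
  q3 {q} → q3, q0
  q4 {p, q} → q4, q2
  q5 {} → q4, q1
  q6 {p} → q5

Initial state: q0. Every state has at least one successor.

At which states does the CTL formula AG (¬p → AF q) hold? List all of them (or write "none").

{q0, q1, q2, q3, q4, q5, q6}

States satisfying ¬p → AF q: {q0, q1, q2, q3, q4, q5, q6}.
States satisfying AG (¬p → AF q): {q0, q1, q2, q3, q4, q5, q6}.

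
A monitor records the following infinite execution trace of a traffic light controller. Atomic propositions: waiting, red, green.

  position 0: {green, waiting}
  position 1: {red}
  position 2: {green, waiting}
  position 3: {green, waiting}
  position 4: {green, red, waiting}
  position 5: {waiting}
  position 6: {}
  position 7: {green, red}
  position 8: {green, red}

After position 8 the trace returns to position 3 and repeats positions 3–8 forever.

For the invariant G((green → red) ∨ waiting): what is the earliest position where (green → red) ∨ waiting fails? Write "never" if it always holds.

(green → red) ∨ waiting holds at every position 0..8, and those are all the positions the trace ever visits, so the invariant G((green → red) ∨ waiting) is never violated.

never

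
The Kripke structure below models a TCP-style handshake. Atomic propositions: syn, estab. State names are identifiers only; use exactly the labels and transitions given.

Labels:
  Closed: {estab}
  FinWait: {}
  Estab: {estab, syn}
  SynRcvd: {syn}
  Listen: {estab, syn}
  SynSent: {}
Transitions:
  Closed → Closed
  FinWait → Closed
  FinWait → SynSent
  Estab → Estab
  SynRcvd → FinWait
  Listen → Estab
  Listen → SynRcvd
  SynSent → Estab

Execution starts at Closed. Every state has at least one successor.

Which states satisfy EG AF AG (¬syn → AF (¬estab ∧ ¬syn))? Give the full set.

States satisfying AF AG (¬syn → AF (¬estab ∧ ¬syn)): {Estab, SynSent}.
States satisfying EG AF AG (¬syn → AF (¬estab ∧ ¬syn)): {Estab, SynSent}.

{Estab, SynSent}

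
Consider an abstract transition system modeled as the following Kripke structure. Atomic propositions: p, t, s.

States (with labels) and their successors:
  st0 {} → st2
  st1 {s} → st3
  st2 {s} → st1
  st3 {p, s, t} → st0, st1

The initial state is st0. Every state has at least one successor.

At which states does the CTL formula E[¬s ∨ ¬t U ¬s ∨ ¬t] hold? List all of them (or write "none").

{st0, st1, st2}

States satisfying ¬s ∨ ¬t: {st0, st1, st2}.
States satisfying E[¬s ∨ ¬t U ¬s ∨ ¬t]: {st0, st1, st2}.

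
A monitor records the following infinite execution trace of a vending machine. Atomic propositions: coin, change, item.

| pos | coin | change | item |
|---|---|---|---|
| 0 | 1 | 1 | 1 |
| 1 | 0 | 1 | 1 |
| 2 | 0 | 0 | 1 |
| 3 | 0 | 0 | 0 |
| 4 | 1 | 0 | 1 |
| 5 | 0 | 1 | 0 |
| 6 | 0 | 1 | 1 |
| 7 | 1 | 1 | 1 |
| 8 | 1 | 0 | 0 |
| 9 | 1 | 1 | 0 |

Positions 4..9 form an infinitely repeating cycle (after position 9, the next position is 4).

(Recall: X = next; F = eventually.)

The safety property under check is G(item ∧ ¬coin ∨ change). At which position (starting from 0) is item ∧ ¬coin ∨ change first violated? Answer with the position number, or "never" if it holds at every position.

3

Check item ∧ ¬coin ∨ change at each position in order: 0 ✓, 1 ✓, 2 ✓.
At position 3 the labels are {}, so item ∧ ¬coin ∨ change is false there. This is the first violation.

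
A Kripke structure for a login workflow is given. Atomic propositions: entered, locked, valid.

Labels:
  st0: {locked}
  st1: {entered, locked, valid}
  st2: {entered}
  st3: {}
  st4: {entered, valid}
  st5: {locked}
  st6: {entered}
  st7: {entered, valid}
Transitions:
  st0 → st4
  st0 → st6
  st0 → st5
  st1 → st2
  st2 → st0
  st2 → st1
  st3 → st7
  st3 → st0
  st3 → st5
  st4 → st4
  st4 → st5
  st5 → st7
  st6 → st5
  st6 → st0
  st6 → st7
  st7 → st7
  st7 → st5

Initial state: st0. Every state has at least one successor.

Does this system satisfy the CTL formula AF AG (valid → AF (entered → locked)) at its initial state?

No

States satisfying AG (valid → AF (entered → locked)): ∅.
States satisfying AF AG (valid → AF (entered → locked)): ∅.
There is a path from st0 along which AG (valid → AF (entered → locked)) never holds.
st0 ∉ Sat(AF AG (valid → AF (entered → locked))).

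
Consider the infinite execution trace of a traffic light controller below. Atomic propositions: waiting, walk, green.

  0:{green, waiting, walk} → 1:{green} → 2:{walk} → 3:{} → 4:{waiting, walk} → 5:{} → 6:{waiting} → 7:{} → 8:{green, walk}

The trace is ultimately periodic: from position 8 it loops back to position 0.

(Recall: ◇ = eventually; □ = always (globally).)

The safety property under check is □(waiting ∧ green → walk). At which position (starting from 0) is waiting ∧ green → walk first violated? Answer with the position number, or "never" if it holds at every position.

never

waiting ∧ green → walk holds at every position 0..8, and those are all the positions the trace ever visits, so the invariant □(waiting ∧ green → walk) is never violated.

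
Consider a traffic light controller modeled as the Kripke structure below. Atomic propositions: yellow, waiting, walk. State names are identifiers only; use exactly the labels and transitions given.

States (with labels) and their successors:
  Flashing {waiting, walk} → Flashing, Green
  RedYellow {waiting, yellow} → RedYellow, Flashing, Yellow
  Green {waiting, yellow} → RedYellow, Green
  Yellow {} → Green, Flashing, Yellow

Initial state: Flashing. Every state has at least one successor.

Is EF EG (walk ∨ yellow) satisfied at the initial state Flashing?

States satisfying EG (walk ∨ yellow): {Flashing, RedYellow, Green}.
States satisfying EF EG (walk ∨ yellow): {Flashing, RedYellow, Green, Yellow}.
Some path from Flashing reaches a state where EG (walk ∨ yellow) holds.
Flashing ∈ Sat(EF EG (walk ∨ yellow)).

Satisfied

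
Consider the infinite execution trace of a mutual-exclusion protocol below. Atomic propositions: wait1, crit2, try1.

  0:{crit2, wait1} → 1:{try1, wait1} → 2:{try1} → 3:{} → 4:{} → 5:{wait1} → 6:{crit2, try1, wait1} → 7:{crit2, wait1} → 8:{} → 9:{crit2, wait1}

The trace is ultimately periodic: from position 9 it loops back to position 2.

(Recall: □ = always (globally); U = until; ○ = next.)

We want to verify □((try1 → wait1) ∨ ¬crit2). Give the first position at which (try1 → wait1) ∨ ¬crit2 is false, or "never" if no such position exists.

never

(try1 → wait1) ∨ ¬crit2 holds at every position 0..9, and those are all the positions the trace ever visits, so the invariant □((try1 → wait1) ∨ ¬crit2) is never violated.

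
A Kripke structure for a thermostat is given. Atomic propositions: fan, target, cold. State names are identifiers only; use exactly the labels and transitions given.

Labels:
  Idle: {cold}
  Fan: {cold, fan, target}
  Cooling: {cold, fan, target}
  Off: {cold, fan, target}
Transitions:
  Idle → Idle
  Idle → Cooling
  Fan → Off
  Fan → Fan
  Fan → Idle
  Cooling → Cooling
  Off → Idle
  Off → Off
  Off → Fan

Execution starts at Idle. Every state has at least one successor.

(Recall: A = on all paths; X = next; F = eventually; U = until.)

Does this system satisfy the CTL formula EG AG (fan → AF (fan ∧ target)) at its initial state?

States satisfying AG (fan → AF (fan ∧ target)): {Idle, Fan, Cooling, Off}.
States satisfying EG AG (fan → AF (fan ∧ target)): {Idle, Fan, Cooling, Off}.
Idle ∈ Sat(EG AG (fan → AF (fan ∧ target))).

Satisfied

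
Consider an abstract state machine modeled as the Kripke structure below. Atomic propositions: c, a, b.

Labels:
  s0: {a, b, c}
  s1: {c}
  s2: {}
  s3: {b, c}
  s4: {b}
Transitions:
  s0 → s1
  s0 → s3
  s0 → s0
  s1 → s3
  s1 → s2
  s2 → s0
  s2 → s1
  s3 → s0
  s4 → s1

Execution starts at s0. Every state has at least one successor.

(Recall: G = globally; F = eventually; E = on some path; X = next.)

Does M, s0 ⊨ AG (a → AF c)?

States satisfying a → AF c: {s0, s1, s2, s3, s4}.
States satisfying AG (a → AF c): {s0, s1, s2, s3, s4}.
Every state reachable from s0 satisfies a → AF c.
s0 ∈ Sat(AG (a → AF c)).

Yes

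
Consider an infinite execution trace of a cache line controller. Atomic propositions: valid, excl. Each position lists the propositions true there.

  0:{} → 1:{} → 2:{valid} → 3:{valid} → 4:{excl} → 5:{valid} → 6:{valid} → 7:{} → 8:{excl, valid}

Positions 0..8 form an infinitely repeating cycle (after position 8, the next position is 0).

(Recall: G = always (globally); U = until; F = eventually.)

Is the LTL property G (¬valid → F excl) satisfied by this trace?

¬valid → F excl holds at every position 0..8, and those are all positions ever visited, so G (¬valid → F excl) holds.
Positions where ¬valid holds: 0, 1, 4, 7.
Check F excl at each: 0→ok, 1→ok, 4→ok, 7→ok.

Yes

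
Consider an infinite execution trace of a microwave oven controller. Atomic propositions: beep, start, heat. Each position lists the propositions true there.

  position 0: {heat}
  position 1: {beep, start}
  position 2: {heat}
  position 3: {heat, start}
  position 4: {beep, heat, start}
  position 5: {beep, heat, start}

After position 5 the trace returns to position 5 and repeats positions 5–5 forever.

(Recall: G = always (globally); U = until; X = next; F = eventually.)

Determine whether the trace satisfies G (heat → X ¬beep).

No

heat → X ¬beep must hold at every position from 0 onward. It fails at position 0, so G (heat → X ¬beep) is false.
Positions where heat holds: 0, 2, 3, 4, 5.
Check X ¬beep at each: 0→fails, 2→ok, 3→fails, 4→fails, 5→fails.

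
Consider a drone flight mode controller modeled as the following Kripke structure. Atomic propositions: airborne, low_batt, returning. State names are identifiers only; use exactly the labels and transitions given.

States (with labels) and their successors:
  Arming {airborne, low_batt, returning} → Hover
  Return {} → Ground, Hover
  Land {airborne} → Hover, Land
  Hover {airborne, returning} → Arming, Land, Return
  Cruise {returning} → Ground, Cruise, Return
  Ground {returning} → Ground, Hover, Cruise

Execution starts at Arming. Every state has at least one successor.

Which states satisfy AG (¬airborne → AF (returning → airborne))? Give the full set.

States satisfying ¬airborne → AF (returning → airborne): {Arming, Return, Land, Hover}.
States satisfying AG (¬airborne → AF (returning → airborne)): ∅.

none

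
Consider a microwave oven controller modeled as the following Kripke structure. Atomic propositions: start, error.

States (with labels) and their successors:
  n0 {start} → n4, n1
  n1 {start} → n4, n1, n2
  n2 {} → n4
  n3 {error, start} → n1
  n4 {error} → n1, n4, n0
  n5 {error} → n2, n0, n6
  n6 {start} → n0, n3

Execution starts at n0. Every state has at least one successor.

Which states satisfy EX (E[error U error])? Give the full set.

States satisfying E[error U error]: {n3, n4, n5}.
States satisfying EX (E[error U error]): {n0, n1, n2, n4, n6}.

{n0, n1, n2, n4, n6}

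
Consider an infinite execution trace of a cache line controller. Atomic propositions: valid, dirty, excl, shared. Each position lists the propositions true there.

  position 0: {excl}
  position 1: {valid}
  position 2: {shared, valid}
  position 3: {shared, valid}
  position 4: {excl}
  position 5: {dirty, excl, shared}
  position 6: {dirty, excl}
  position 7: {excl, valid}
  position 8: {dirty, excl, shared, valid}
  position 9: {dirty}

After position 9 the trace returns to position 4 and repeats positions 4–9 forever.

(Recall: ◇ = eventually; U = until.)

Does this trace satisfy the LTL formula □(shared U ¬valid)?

Does not hold

shared U ¬valid must hold at every position from 0 onward. It fails at position 1, so □(shared U ¬valid) is false.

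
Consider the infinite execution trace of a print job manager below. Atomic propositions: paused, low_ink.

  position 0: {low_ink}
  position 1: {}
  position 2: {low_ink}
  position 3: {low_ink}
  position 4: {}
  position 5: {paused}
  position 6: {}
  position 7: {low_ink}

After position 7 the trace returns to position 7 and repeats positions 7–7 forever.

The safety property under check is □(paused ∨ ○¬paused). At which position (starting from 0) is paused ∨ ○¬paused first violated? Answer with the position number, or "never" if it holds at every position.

Check paused ∨ ○¬paused at each position in order: 0 ✓, 1 ✓, 2 ✓, 3 ✓.
At position 4 the labels are {} and the next position 5 has {paused}, so paused ∨ ○¬paused is false there. This is the first violation.

4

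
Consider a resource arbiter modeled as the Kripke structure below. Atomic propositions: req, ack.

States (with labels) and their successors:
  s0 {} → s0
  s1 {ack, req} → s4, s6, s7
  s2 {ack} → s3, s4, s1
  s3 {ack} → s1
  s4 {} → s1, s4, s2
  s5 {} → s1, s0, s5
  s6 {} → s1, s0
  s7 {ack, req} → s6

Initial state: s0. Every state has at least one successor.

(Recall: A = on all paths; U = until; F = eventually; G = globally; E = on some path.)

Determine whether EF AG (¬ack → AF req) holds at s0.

Does not hold

States satisfying AG (¬ack → AF req): ∅.
States satisfying EF AG (¬ack → AF req): ∅.
No suitable path/successor from s0 witnesses the formula.
s0 ∉ Sat(EF AG (¬ack → AF req)).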